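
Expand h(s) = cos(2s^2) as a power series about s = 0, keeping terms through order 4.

Use the known series and substitute for the argument.
h(0) = 1
h′(0) = 0
h′′(0) = 0
h′′′(0) = 0
h^(4)(0) = -48
Then c_k = h^(k)(0)/k! gives each Taylor coefficient.

1 - 2*s^4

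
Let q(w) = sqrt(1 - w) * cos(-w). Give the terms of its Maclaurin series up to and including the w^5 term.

-13*w^5/768 + 25*w^4/384 + 3*w^3/16 - 5*w^2/8 - w/2 + 1

Write out both Maclaurin series and multiply, keeping only the needed powers.
q(0) = 1
q′(0) = -1/2
q′′(0) = -5/4
q′′′(0) = 9/8
q^(4)(0) = 25/16
q^(5)(0) = -65/32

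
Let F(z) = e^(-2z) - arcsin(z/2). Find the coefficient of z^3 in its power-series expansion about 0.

-65/48

Expand each term separately and add.
So c_3 = F′′′(0)/3! = -65/48.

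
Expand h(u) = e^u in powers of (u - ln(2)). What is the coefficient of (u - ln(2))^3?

[(u - ln(2))^0] = 2;  [(u - ln(2))^1] = 2;  [(u - ln(2))^2] = 1;  [(u - ln(2))^3] = 1/3.

1/3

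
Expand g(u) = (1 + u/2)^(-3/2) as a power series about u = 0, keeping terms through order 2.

15*u^2/32 - 3*u/4 + 1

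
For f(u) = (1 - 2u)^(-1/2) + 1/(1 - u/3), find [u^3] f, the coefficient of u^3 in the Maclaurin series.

Combine the two series term by term.
f(0) = 2
f′(0) = 4/3
f′′(0) = 29/9
f′′′(0) = 137/9
So c_3 = f′′′(0)/3! = 137/54.

137/54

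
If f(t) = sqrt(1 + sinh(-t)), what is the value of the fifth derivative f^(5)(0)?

Substitute the inner expansion into the outer series and collect powers.
The coefficient of t^5 in the expansion is -241/3840, so f^(5)(0) = 5! * (-241/3840) = -241/32.

-241/32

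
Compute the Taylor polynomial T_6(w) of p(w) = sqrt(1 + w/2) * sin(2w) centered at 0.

Take the Cauchy product of the two expansions.
p(0) = 0
p′(0) = 2
p′′(0) = 1
p′′′(0) = -67/8
p^(4)(0) = -61/8
p^(5)(0) = 4661/128
p^(6)(0) = 10683/256

1187*w^6/20480 + 4661*w^5/15360 - 61*w^4/192 - 67*w^3/48 + w^2/2 + 2*w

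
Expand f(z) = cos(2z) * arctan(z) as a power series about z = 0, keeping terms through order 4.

Multiply the two series term by term and collect like powers.
f(0) = 0
f′(0) = 1
f′′(0) = 0
f′′′(0) = -14
f^(4)(0) = 0

-7*z^3/3 + z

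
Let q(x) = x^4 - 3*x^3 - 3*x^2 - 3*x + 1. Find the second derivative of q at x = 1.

-12

Differentiate repeatedly and evaluate at the center.
The coefficient of (x - 1)^2 in the expansion is -6, so q′′(1) = 2! * (-6) = -12.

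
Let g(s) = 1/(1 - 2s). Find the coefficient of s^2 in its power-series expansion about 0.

Differentiate repeatedly and evaluate at the center.
[s^0] = 1;  [s^1] = 2;  [s^2] = 4.

4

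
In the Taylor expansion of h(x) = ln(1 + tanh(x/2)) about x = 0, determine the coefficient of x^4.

Plug the Maclaurin series of the inner function into that of the outer and collect terms.
[x^0] = 0;  [x^1] = 1/2;  [x^2] = -1/8;  [x^3] = 0;  [x^4] = 1/192.

1/192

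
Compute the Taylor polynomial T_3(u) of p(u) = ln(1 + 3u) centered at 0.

Use the known series and substitute for the argument.
p(0) = 0
p′(0) = 3
p′′(0) = -9
p′′′(0) = 54

9*u^3 - 9*u^2/2 + 3*u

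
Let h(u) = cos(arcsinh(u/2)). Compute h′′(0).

Plug the Maclaurin series of the inner function into that of the outer and collect terms.
The coefficient of u^2 in the expansion is -1/8, so h′′(0) = 2! * (-1/8) = -1/4.

-1/4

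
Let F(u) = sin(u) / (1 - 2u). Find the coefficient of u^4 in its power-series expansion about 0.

Write out both Maclaurin series and multiply, keeping only the needed powers.
F(0) = 0
F′(0) = 1
F′′(0) = 4
F′′′(0) = 23
F^(4)(0) = 184
The Taylor polynomial is Σ F^(k)(0)/k! · u^k.

23/3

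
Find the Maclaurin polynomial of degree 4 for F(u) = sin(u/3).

-u^3/162 + u/3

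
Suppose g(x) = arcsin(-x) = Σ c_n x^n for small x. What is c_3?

[x^0] = 0;  [x^1] = -1;  [x^2] = 0;  [x^3] = -1/6.

-1/6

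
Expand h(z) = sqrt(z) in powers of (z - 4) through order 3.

h(4) = 2
h′(4) = 1/4
h′′(4) = -1/32
h′′′(4) = 3/256

(z - 4)^3/512 - (z - 4)^2/64 + (z - 4)/4 + 2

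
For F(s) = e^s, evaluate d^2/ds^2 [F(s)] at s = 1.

From the series, [(s - 1)^2] F = e/2; multiply by 2! = 2 to get e.

e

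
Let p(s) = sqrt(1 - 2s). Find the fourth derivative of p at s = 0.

-15

The coefficient of s^4 in the expansion is -5/8, so p^(4)(0) = 4! * (-5/8) = -15.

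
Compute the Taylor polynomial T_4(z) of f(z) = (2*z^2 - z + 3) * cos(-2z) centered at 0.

-2*z^4 + 2*z^3 - 4*z^2 - z + 3

Distribute the polynomial across the series and collect like powers.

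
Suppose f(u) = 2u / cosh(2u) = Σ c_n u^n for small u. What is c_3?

Divide the numerator series by the denominator series (power-series long division).

-4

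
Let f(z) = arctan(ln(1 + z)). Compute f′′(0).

Substitute the inner expansion into the outer series and collect powers.
The coefficient of z^2 in the expansion is -1/2, so f′′(0) = 2! * (-1/2) = -1.

-1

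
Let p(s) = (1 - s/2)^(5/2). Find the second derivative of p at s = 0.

From the series, [s^2] p = 15/32; multiply by 2! = 2 to get 15/16.

15/16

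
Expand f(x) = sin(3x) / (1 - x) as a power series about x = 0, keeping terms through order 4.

Multiply the two series term by term and collect like powers.
f(0) = 0
f′(0) = 3
f′′(0) = 6
f′′′(0) = -9
f^(4)(0) = -36

-3*x^4/2 - 3*x^3/2 + 3*x^2 + 3*x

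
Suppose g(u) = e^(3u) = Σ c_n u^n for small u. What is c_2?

9/2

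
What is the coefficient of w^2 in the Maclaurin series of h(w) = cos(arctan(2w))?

Let u equal the inner series; expand the outer function in u and truncate.
h(0) = 1
h′(0) = 0
h′′(0) = -4
The Taylor polynomial is Σ h^(k)(0)/k! · w^k.

-2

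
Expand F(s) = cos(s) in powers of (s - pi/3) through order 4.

(s - pi/3)^4/48 + sqrt(3)*(s - pi/3)^3/12 - (s - pi/3)^2/4 - sqrt(3)*(s - pi/3)/2 + 1/2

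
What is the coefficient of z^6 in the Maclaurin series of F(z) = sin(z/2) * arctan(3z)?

6269/256

Write out both Maclaurin series and multiply, keeping only the needed powers.
F(0) = 0
F′(0) = 0
F′′(0) = 3
F′′′(0) = 0
F^(4)(0) = -219/2
F^(5)(0) = 0
F^(6)(0) = 282105/16
So c_6 = F^(6)(0)/6! = 6269/256.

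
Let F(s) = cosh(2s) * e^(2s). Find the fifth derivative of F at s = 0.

512

Take the Cauchy product of the two expansions.
From the series, [s^5] F = 64/15; multiply by 5! = 120 to get 512.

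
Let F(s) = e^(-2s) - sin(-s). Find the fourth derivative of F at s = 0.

Expand each term separately and add.
The coefficient of s^4 in the expansion is 2/3, so F^(4)(0) = 4! * (2/3) = 16.

16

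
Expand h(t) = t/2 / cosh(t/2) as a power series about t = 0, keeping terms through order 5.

5*t^5/768 - t^3/16 + t/2

Invert the denominator's series and multiply.
[t^0] = 0;  [t^1] = 1/2;  [t^2] = 0;  [t^3] = -1/16;  [t^4] = 0;  [t^5] = 5/768.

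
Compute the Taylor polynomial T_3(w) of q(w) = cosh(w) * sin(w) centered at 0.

Take the Cauchy product of the two expansions.

w^3/3 + w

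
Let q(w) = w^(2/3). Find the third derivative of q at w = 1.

From the series, [(w - 1)^3] q = 4/81; multiply by 3! = 6 to get 8/27.

8/27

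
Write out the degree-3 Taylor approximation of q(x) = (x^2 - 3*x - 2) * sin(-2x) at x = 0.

Shift and add copies of the series according to the polynomial's terms.
q(0) = 0
q′(0) = 4
q′′(0) = 12
q′′′(0) = -28
Dividing each by k! gives the coefficients c_0, ..., c_3.

-14*x^3/3 + 6*x^2 + 4*x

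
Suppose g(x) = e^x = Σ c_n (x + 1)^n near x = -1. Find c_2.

e^(-1)/2

[(x + 1)^0] = e^(-1);  [(x + 1)^1] = e^(-1);  [(x + 1)^2] = e^(-1)/2.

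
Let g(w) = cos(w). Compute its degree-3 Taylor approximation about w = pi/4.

g(pi/4) = sqrt(2)/2
g′(pi/4) = -sqrt(2)/2
g′′(pi/4) = -sqrt(2)/2
g′′′(pi/4) = sqrt(2)/2

sqrt(2)*(w - pi/4)^3/12 - sqrt(2)*(w - pi/4)^2/4 - sqrt(2)*(w - pi/4)/2 + sqrt(2)/2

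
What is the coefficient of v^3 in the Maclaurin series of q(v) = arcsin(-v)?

[v^0] = 0;  [v^1] = -1;  [v^2] = 0;  [v^3] = -1/6.
So c_3 = q′′′(0)/3! = -1/6.

-1/6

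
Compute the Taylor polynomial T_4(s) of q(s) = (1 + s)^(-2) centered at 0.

5*s^4 - 4*s^3 + 3*s^2 - 2*s + 1

q(0) = 1
q′(0) = -2
q′′(0) = 6
q′′′(0) = -24
q^(4)(0) = 120
The Taylor polynomial is Σ q^(k)(0)/k! · s^k.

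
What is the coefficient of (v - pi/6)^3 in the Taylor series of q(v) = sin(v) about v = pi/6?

q(pi/6) = 1/2
q′(pi/6) = sqrt(3)/2
q′′(pi/6) = -1/2
q′′′(pi/6) = -sqrt(3)/2
So c_3 = q′′′(pi/6)/3! = -sqrt(3)/12.

-sqrt(3)/12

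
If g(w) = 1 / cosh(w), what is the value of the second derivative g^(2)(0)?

-1

Invert the denominator's series and multiply.
The coefficient of w^2 in the expansion is -1/2, so g′′(0) = 2! * (-1/2) = -1.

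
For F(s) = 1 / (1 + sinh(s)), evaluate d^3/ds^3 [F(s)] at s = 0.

Write 1/(1+u) = 1 - u + u^2 - u^3 + ... and substitute the series for u.
From the series, [s^3] F = -7/6; multiply by 3! = 6 to get -7.

-7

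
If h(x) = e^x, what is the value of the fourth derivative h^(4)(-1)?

Compute the successive derivatives at the expansion point and divide by k!.
From the series, [(x + 1)^4] h = e^(-1)/24; multiply by 4! = 24 to get e^(-1).

e^(-1)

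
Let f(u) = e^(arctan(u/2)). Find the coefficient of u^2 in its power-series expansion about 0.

Compose series: expand the inner function first, then feed it into the outer expansion.
[u^0] = 1;  [u^1] = 1/2;  [u^2] = 1/8.

1/8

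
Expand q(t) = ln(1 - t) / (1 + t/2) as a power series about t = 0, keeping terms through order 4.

Multiply the two series term by term and collect like powers.
q(0) = 0
q′(0) = -1
q′′(0) = 0
q′′′(0) = -2
q^(4)(0) = -2

-t^4/12 - t^3/3 - t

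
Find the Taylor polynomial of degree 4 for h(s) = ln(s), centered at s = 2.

[(s - 2)^0] = ln(2);  [(s - 2)^1] = 1/2;  [(s - 2)^2] = -1/8;  [(s - 2)^3] = 1/24;  [(s - 2)^4] = -1/64.

-(s - 2)^4/64 + (s - 2)^3/24 - (s - 2)^2/8 + (s - 2)/2 + ln(2)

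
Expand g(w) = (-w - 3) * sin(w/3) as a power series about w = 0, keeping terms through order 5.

-w^5/9720 + w^4/162 + w^3/54 - w^2/3 - w

Distribute the polynomial across the series and collect like powers.
g(0) = 0
g′(0) = -1
g′′(0) = -2/3
g′′′(0) = 1/9
g^(4)(0) = 4/27
g^(5)(0) = -1/81
Then c_k = g^(k)(0)/k! gives each Taylor coefficient.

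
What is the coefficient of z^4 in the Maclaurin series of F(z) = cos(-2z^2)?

F(0) = 1
F′(0) = 0
F′′(0) = 0
F′′′(0) = 0
F^(4)(0) = -48
So c_4 = F^(4)(0)/4! = -2.

-2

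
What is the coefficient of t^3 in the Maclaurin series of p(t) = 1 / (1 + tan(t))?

-4/3

Write 1/(1+u) = 1 - u + u^2 - u^3 + ... and substitute the series for u.
p(0) = 1
p′(0) = -1
p′′(0) = 2
p′′′(0) = -8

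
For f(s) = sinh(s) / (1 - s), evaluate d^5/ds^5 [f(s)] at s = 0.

141

Take the Cauchy product of the two expansions.
The coefficient of s^5 in the expansion is 47/40, so f^(5)(0) = 5! * (47/40) = 141.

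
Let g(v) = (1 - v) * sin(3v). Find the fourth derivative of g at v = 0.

Multiply each power in the prefactor through the base expansion.
From the series, [v^4] g = 9/2; multiply by 4! = 24 to get 108.

108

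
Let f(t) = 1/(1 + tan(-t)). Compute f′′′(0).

Substitute the inner expansion into the outer series and collect powers.
From the series, [t^3] f = 4/3; multiply by 3! = 6 to get 8.

8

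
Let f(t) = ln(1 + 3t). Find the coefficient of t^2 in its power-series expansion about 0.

-9/2

Apply the Taylor formula c_k = f^(k)(a)/k!.
f(0) = 0
f′(0) = 3
f′′(0) = -9
So c_2 = f′′(0)/2! = -9/2.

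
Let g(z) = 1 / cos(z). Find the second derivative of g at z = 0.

Divide the numerator series by the denominator series (power-series long division).
The coefficient of z^2 in the expansion is 1/2, so g′′(0) = 2! * (1/2) = 1.

1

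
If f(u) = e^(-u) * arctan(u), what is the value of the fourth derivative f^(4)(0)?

Multiply the two series term by term and collect like powers.
The coefficient of u^4 in the expansion is 1/6, so f^(4)(0) = 4! * (1/6) = 4.

4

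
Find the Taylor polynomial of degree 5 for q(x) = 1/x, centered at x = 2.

-(x - 2)^5/64 + (x - 2)^4/32 - (x - 2)^3/16 + (x - 2)^2/8 - (x - 2)/4 + 1/2

[(x - 2)^0] = 1/2;  [(x - 2)^1] = -1/4;  [(x - 2)^2] = 1/8;  [(x - 2)^3] = -1/16;  [(x - 2)^4] = 1/32;  [(x - 2)^5] = -1/64.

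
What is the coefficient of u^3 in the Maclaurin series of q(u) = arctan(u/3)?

-1/81

Compute the successive derivatives at the expansion point and divide by k!.
[u^0] = 0;  [u^1] = 1/3;  [u^2] = 0;  [u^3] = -1/81.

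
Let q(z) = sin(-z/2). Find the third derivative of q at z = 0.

1/8

Differentiate repeatedly and evaluate at the center.
The coefficient of z^3 in the expansion is 1/48, so q′′′(0) = 3! * (1/48) = 1/8.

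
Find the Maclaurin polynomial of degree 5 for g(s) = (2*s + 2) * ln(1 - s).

Distribute the polynomial across the series and collect like powers.
g(0) = 0
g′(0) = -2
g′′(0) = -6
g′′′(0) = -10
g^(4)(0) = -28
g^(5)(0) = -108
Then c_k = g^(k)(0)/k! gives each Taylor coefficient.

-9*s^5/10 - 7*s^4/6 - 5*s^3/3 - 3*s^2 - 2*s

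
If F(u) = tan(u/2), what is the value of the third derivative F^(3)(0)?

1/4

From the series, [u^3] F = 1/24; multiply by 3! = 6 to get 1/4.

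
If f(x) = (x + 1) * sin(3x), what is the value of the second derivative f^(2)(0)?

6

Shift and add copies of the series according to the polynomial's terms.
From the series, [x^2] f = 3; multiply by 2! = 2 to get 6.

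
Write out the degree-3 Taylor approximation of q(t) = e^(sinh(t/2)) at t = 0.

t^3/24 + t^2/8 + t/2 + 1

Plug the Maclaurin series of the inner function into that of the outer and collect terms.
q(0) = 1
q′(0) = 1/2
q′′(0) = 1/4
q′′′(0) = 1/4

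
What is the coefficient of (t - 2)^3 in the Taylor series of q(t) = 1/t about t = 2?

-1/16

q(2) = 1/2
q′(2) = -1/4
q′′(2) = 1/4
q′′′(2) = -3/8
Dividing each by k! gives the coefficients c_0, ..., c_3.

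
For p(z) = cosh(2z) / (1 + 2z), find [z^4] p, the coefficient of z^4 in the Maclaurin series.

74/3

Write out both Maclaurin series and multiply, keeping only the needed powers.
p(0) = 1
p′(0) = -2
p′′(0) = 12
p′′′(0) = -72
p^(4)(0) = 592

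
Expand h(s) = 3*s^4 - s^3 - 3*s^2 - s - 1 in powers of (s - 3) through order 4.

3*(s - 3)^4 + 35*(s - 3)^3 + 150*(s - 3)^2 + 278*(s - 3) + 185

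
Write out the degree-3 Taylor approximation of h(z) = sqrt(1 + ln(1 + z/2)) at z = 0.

Let u equal the inner series; expand the outer function in u and truncate.
[z^0] = 1;  [z^1] = 1/4;  [z^2] = -3/32;  [z^3] = 17/384.

17*z^3/384 - 3*z^2/32 + z/4 + 1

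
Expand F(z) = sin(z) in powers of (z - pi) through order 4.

F(pi) = 0
F′(pi) = -1
F′′(pi) = 0
F′′′(pi) = 1
F^(4)(pi) = 0
Dividing each by k! gives the coefficients c_0, ..., c_4.

(z - pi)^3/6 - (z - pi)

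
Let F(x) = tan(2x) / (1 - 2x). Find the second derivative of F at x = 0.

Multiply the two series term by term and collect like powers.
The coefficient of x^2 in the expansion is 4, so F′′(0) = 2! * (4) = 8.

8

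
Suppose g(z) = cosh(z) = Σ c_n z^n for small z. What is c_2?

g(0) = 1
g′(0) = 0
g′′(0) = 1
Then c_k = g^(k)(0)/k! gives each Taylor coefficient.

1/2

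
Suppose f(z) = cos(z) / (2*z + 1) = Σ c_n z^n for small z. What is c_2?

Multiply the numerator's expansion by the denominator's geometric series.
f(0) = 1
f′(0) = -2
f′′(0) = 7
Dividing each by k! gives the coefficients c_0, ..., c_2.

7/2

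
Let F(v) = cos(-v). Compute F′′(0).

-1

Use the known series and substitute for the argument.
The coefficient of v^2 in the expansion is -1/2, so F′′(0) = 2! * (-1/2) = -1.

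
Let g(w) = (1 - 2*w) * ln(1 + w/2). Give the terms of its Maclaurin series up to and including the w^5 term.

Multiply each power in the prefactor through the base expansion.
g(0) = 0
g′(0) = 1/2
g′′(0) = -9/4
g′′′(0) = 7/4
g^(4)(0) = -19/8
g^(5)(0) = 9/2

3*w^5/80 - 19*w^4/192 + 7*w^3/24 - 9*w^2/8 + w/2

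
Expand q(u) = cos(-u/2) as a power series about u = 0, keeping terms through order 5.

u^4/384 - u^2/8 + 1

q(0) = 1
q′(0) = 0
q′′(0) = -1/4
q′′′(0) = 0
q^(4)(0) = 1/16
q^(5)(0) = 0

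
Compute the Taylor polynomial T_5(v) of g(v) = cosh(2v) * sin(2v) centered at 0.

-16*v^5/15 + 8*v^3/3 + 2*v

Write out both Maclaurin series and multiply, keeping only the needed powers.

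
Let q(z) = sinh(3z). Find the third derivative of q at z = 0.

27

From the series, [z^3] q = 9/2; multiply by 3! = 6 to get 27.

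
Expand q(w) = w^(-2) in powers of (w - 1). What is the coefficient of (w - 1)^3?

-4

[(w - 1)^0] = 1;  [(w - 1)^1] = -2;  [(w - 1)^2] = 3;  [(w - 1)^3] = -4.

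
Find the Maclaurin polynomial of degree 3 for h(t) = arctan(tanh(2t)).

-16*t^3/3 + 2*t

Compose series: expand the inner function first, then feed it into the outer expansion.
h(0) = 0
h′(0) = 2
h′′(0) = 0
h′′′(0) = -32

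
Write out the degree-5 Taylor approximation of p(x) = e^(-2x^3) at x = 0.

1 - 2*x^3

Differentiate repeatedly and evaluate at the center.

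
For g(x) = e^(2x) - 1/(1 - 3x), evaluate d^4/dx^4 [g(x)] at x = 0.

-1928

Combine the two series term by term.
From the series, [x^4] g = -241/3; multiply by 4! = 24 to get -1928.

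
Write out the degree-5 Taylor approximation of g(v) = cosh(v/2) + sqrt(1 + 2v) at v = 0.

7*v^5/8 - 239*v^4/384 + v^3/2 - 3*v^2/8 + v + 2

Combine the two series term by term.
g(0) = 2
g′(0) = 1
g′′(0) = -3/4
g′′′(0) = 3
g^(4)(0) = -239/16
g^(5)(0) = 105
Dividing each by k! gives the coefficients c_0, ..., c_5.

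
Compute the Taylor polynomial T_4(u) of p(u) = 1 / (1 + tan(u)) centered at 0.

Expand as Σ (-1)^k u^k with u equal to the inner function's series.
p(0) = 1
p′(0) = -1
p′′(0) = 2
p′′′(0) = -8
p^(4)(0) = 40
Dividing each by k! gives the coefficients c_0, ..., c_4.

5*u^4/3 - 4*u^3/3 + u^2 - u + 1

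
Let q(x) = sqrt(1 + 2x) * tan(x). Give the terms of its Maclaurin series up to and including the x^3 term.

-x^3/6 + x^2 + x

Take the Cauchy product of the two expansions.
q(0) = 0
q′(0) = 1
q′′(0) = 2
q′′′(0) = -1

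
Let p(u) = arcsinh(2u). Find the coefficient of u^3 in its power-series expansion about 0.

Apply the Taylor formula c_k = f^(k)(a)/k!.
p(0) = 0
p′(0) = 2
p′′(0) = 0
p′′′(0) = -8
The Taylor polynomial is Σ p^(k)(0)/k! · u^k.

-4/3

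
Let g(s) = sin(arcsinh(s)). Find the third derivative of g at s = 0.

Plug the Maclaurin series of the inner function into that of the outer and collect terms.
The coefficient of s^3 in the expansion is -1/3, so g′′′(0) = 3! * (-1/3) = -2.

-2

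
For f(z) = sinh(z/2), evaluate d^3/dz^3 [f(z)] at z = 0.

The coefficient of z^3 in the expansion is 1/48, so f′′′(0) = 3! * (1/48) = 1/8.

1/8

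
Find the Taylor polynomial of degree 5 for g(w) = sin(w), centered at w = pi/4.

g(pi/4) = sqrt(2)/2
g′(pi/4) = sqrt(2)/2
g′′(pi/4) = -sqrt(2)/2
g′′′(pi/4) = -sqrt(2)/2
g^(4)(pi/4) = sqrt(2)/2
g^(5)(pi/4) = sqrt(2)/2

sqrt(2)*(w - pi/4)^5/240 + sqrt(2)*(w - pi/4)^4/48 - sqrt(2)*(w - pi/4)^3/12 - sqrt(2)*(w - pi/4)^2/4 + sqrt(2)*(w - pi/4)/2 + sqrt(2)/2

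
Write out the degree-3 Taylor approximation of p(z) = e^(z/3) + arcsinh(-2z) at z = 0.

217*z^3/162 + z^2/18 - 5*z/3 + 1

Expand each term separately and add.
p(0) = 1
p′(0) = -5/3
p′′(0) = 1/9
p′′′(0) = 217/27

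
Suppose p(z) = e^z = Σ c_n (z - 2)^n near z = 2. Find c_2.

Apply the Taylor formula c_k = f^(k)(a)/k!.
So c_2 = p′′(2)/2! = e^(2)/2.

e^(2)/2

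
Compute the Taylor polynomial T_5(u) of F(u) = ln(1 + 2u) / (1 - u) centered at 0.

Multiply the two series term by term and collect like powers.
F(0) = 0
F′(0) = 2
F′′(0) = 0
F′′′(0) = 16
F^(4)(0) = -32
F^(5)(0) = 608

76*u^5/15 - 4*u^4/3 + 8*u^3/3 + 2*u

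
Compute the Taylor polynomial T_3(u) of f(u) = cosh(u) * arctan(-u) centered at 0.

Take the Cauchy product of the two expansions.
f(0) = 0
f′(0) = -1
f′′(0) = 0
f′′′(0) = -1
Dividing each by k! gives the coefficients c_0, ..., c_3.

-u^3/6 - u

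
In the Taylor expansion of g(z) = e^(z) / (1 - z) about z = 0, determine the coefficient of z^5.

163/60

Use 1/(1 - r) = Σ r^k on the denominator, then take the Cauchy product.
g(0) = 1
g′(0) = 2
g′′(0) = 5
g′′′(0) = 16
g^(4)(0) = 65
g^(5)(0) = 326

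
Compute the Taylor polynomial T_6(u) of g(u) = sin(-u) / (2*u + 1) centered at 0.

1841*u^6/60 - 1841*u^5/120 + 23*u^4/3 - 23*u^3/6 + 2*u^2 - u

Expand 1/(denominator) as a geometric series and multiply by the numerator's series.
g(0) = 0
g′(0) = -1
g′′(0) = 4
g′′′(0) = -23
g^(4)(0) = 184
g^(5)(0) = -1841
g^(6)(0) = 22092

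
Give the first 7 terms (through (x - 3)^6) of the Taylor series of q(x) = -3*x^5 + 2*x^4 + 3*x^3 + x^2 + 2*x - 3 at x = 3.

Use the known series and substitute for the argument.
q(3) = -474
q′(3) = -910
q′′(3) = -1348
q′′′(3) = -1458
q^(4)(3) = -1032
q^(5)(3) = -360
q^(6)(3) = 0

-3*(x - 3)^5 - 43*(x - 3)^4 - 243*(x - 3)^3 - 674*(x - 3)^2 - 910*(x - 3) - 474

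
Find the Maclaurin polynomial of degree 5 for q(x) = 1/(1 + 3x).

[x^0] = 1;  [x^1] = -3;  [x^2] = 9;  [x^3] = -27;  [x^4] = 81;  [x^5] = -243.

-243*x^5 + 81*x^4 - 27*x^3 + 9*x^2 - 3*x + 1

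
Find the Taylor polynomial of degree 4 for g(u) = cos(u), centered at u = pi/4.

sqrt(2)*(u - pi/4)^4/48 + sqrt(2)*(u - pi/4)^3/12 - sqrt(2)*(u - pi/4)^2/4 - sqrt(2)*(u - pi/4)/2 + sqrt(2)/2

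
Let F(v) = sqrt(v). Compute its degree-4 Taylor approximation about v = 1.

-5*(v - 1)^4/128 + (v - 1)^3/16 - (v - 1)^2/8 + (v - 1)/2 + 1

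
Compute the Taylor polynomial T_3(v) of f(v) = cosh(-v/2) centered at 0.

v^2/8 + 1

Apply the Taylor formula c_k = f^(k)(a)/k!.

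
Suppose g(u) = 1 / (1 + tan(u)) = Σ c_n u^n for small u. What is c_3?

Write 1/(1+u) = 1 - u + u^2 - u^3 + ... and substitute the series for u.
[u^0] = 1;  [u^1] = -1;  [u^2] = 1;  [u^3] = -4/3.

-4/3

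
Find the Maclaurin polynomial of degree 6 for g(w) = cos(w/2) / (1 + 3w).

33126839*w^6/46080 - 30673*w^5/128 + 30673*w^4/384 - 213*w^3/8 + 71*w^2/8 - 3*w + 1

Write out both Maclaurin series and multiply, keeping only the needed powers.
g(0) = 1
g′(0) = -3
g′′(0) = 71/4
g′′′(0) = -639/4
g^(4)(0) = 30673/16
g^(5)(0) = -460095/16
g^(6)(0) = 33126839/64
The Taylor polynomial is Σ g^(k)(0)/k! · w^k.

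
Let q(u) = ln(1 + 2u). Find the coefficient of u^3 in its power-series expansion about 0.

q(0) = 0
q′(0) = 2
q′′(0) = -4
q′′′(0) = 16
So c_3 = q′′′(0)/3! = 8/3.

8/3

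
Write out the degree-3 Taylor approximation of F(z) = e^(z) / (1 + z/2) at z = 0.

z^3/24 + z^2/4 + z/2 + 1

Take the Cauchy product of the two expansions.
F(0) = 1
F′(0) = 1/2
F′′(0) = 1/2
F′′′(0) = 1/4
The Taylor polynomial is Σ F^(k)(0)/k! · z^k.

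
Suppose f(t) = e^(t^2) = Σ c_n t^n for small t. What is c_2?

1

Compute the successive derivatives at the expansion point and divide by k!.
f(0) = 1
f′(0) = 0
f′′(0) = 2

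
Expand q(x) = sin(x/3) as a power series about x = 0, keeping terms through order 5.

q(0) = 0
q′(0) = 1/3
q′′(0) = 0
q′′′(0) = -1/27
q^(4)(0) = 0
q^(5)(0) = 1/243

x^5/29160 - x^3/162 + x/3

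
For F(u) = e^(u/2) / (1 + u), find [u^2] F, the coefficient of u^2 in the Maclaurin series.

Multiply the two series term by term and collect like powers.

5/8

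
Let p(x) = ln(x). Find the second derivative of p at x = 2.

-1/4

Use the known series and substitute for the argument.
The coefficient of (x - 2)^2 in the expansion is -1/8, so p′′(2) = 2! * (-1/8) = -1/4.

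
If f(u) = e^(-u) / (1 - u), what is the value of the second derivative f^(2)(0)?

Multiply the two series term by term and collect like powers.
The coefficient of u^2 in the expansion is 1/2, so f′′(0) = 2! * (1/2) = 1.

1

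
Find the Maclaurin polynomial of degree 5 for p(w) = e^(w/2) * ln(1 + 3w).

Write out both Maclaurin series and multiply, keeping only the needed powers.
[w^0] = 0;  [w^1] = 3;  [w^2] = -3;  [w^3] = 57/8;  [w^4] = -65/4;  [w^5] = 25289/640.

25289*w^5/640 - 65*w^4/4 + 57*w^3/8 - 3*w^2 + 3*w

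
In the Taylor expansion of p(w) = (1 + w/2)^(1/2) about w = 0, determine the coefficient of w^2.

[w^0] = 1;  [w^1] = 1/4;  [w^2] = -1/32.
So c_2 = p′′(0)/2! = -1/32.

-1/32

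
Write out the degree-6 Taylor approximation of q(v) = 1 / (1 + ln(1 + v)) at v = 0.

Expand as Σ (-1)^k u^k with u equal to the inner function's series.
q(0) = 1
q′(0) = -1
q′′(0) = 3
q′′′(0) = -14
q^(4)(0) = 88
q^(5)(0) = -694
q^(6)(0) = 6578
Then c_k = q^(k)(0)/k! gives each Taylor coefficient.

3289*v^6/360 - 347*v^5/60 + 11*v^4/3 - 7*v^3/3 + 3*v^2/2 - v + 1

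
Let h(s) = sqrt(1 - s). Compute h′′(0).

-1/4

Differentiate repeatedly and evaluate at the center.
From the series, [s^2] h = -1/8; multiply by 2! = 2 to get -1/4.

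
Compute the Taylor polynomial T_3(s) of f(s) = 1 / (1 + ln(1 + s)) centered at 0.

Use the geometric series for the reciprocal, then substitute.
f(0) = 1
f′(0) = -1
f′′(0) = 3
f′′′(0) = -14

-7*s^3/3 + 3*s^2/2 - s + 1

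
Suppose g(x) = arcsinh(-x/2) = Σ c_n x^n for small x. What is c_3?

g(0) = 0
g′(0) = -1/2
g′′(0) = 0
g′′′(0) = 1/8

1/48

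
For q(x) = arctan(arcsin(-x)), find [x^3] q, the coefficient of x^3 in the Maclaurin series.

Plug the Maclaurin series of the inner function into that of the outer and collect terms.
[x^0] = 0;  [x^1] = -1;  [x^2] = 0;  [x^3] = 1/6.

1/6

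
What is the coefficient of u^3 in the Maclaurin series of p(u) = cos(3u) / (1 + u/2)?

17/8

Multiply the two series term by term and collect like powers.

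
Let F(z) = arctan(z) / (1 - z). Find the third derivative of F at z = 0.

Expand 1/(denominator) as a geometric series and multiply by the numerator's series.
From the series, [z^3] F = 2/3; multiply by 3! = 6 to get 4.

4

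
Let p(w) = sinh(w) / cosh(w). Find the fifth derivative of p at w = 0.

16

Divide the numerator series by the denominator series (power-series long division).
The coefficient of w^5 in the expansion is 2/15, so p^(5)(0) = 5! * (2/15) = 16.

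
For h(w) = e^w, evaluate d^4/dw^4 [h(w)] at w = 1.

e

The coefficient of (w - 1)^4 in the expansion is e/24, so h^(4)(1) = 4! * (e/24) = e.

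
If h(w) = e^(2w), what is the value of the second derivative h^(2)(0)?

From the series, [w^2] h = 2; multiply by 2! = 2 to get 4.

4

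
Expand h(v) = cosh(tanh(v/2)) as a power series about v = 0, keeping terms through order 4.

Plug the Maclaurin series of the inner function into that of the outer and collect terms.
[v^0] = 1;  [v^1] = 0;  [v^2] = 1/8;  [v^3] = 0;  [v^4] = -7/384.

-7*v^4/384 + v^2/8 + 1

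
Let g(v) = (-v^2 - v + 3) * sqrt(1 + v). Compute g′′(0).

-15/4

Distribute the polynomial across the series and collect like powers.
The coefficient of v^2 in the expansion is -15/8, so g′′(0) = 2! * (-15/8) = -15/4.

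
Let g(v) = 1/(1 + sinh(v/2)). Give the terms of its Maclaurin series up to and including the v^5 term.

Substitute the inner expansion into the outer series and collect powers.
g(0) = 1
g′(0) = -1/2
g′′(0) = 1/2
g′′′(0) = -7/8
g^(4)(0) = 2
g^(5)(0) = -181/32
The Taylor polynomial is Σ g^(k)(0)/k! · v^k.

-181*v^5/3840 + v^4/12 - 7*v^3/48 + v^2/4 - v/2 + 1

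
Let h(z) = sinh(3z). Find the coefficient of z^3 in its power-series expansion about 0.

h(0) = 0
h′(0) = 3
h′′(0) = 0
h′′′(0) = 27
So c_3 = h′′′(0)/3! = 9/2.

9/2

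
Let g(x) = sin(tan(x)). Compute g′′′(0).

Compose series: expand the inner function first, then feed it into the outer expansion.
From the series, [x^3] g = 1/6; multiply by 3! = 6 to get 1.

1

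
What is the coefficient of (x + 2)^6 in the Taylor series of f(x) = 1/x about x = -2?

[(x + 2)^0] = -1/2;  [(x + 2)^1] = -1/4;  [(x + 2)^2] = -1/8;  [(x + 2)^3] = -1/16;  [(x + 2)^4] = -1/32;  [(x + 2)^5] = -1/64;  [(x + 2)^6] = -1/128.

-1/128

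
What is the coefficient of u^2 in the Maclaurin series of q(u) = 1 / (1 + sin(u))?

1

Expand as Σ (-1)^k u^k with u equal to the inner function's series.
So c_2 = q′′(0)/2! = 1.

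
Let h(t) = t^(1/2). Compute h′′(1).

From the series, [(t - 1)^2] h = -1/8; multiply by 2! = 2 to get -1/4.

-1/4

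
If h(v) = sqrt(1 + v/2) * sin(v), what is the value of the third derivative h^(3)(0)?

Take the Cauchy product of the two expansions.
The coefficient of v^3 in the expansion is -19/96, so h′′′(0) = 3! * (-19/96) = -19/16.

-19/16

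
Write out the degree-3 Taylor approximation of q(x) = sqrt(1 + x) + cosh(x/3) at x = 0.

Expand each term separately and add.

x^3/16 - 5*x^2/72 + x/2 + 2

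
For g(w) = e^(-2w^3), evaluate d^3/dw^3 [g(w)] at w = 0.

-12

From the series, [w^3] g = -2; multiply by 3! = 6 to get -12.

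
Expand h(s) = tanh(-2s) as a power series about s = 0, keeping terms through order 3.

8*s^3/3 - 2*s

[s^0] = 0;  [s^1] = -2;  [s^2] = 0;  [s^3] = 8/3.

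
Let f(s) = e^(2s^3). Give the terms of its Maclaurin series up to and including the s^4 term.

2*s^3 + 1

Compute the successive derivatives at the expansion point and divide by k!.
f(0) = 1
f′(0) = 0
f′′(0) = 0
f′′′(0) = 12
f^(4)(0) = 0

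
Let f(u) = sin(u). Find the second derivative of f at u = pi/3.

-sqrt(3)/2

Differentiate repeatedly and evaluate at the center.
From the series, [(u - pi/3)^2] f = -sqrt(3)/4; multiply by 2! = 2 to get -sqrt(3)/2.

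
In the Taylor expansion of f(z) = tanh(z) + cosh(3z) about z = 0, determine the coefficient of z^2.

9/2

Expand each term separately and add.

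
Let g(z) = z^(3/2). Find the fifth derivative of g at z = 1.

The coefficient of (z - 1)^5 in the expansion is -3/256, so g^(5)(1) = 5! * (-3/256) = -45/32.

-45/32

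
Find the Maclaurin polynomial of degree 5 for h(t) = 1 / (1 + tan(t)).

Expand as Σ (-1)^k u^k with u equal to the inner function's series.
h(0) = 1
h′(0) = -1
h′′(0) = 2
h′′′(0) = -8
h^(4)(0) = 40
h^(5)(0) = -256
Then c_k = h^(k)(0)/k! gives each Taylor coefficient.

-32*t^5/15 + 5*t^4/3 - 4*t^3/3 + t^2 - t + 1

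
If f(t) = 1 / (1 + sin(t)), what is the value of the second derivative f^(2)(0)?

Write 1/(1+u) = 1 - u + u^2 - u^3 + ... and substitute the series for u.
The coefficient of t^2 in the expansion is 1, so f′′(0) = 2! * (1) = 2.

2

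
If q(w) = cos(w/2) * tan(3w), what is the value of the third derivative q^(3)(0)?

Expand each factor separately, then convolve coefficients.
From the series, [w^3] q = 69/8; multiply by 3! = 6 to get 207/4.

207/4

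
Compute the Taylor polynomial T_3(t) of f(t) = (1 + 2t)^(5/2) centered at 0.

5*t^3/2 + 15*t^2/2 + 5*t + 1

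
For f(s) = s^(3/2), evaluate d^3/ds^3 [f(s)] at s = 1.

-3/8

The coefficient of (s - 1)^3 in the expansion is -1/16, so f′′′(1) = 3! * (-1/16) = -3/8.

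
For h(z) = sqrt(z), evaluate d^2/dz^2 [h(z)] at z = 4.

-1/32

The coefficient of (z - 4)^2 in the expansion is -1/64, so h′′(4) = 2! * (-1/64) = -1/32.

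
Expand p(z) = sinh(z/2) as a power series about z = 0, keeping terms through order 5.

[z^0] = 0;  [z^1] = 1/2;  [z^2] = 0;  [z^3] = 1/48;  [z^4] = 0;  [z^5] = 1/3840.

z^5/3840 + z^3/48 + z/2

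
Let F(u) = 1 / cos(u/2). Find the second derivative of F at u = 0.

Invert the denominator's series and multiply.
The coefficient of u^2 in the expansion is 1/8, so F′′(0) = 2! * (1/8) = 1/4.

1/4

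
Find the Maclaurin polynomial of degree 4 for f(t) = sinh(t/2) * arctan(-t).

Write out both Maclaurin series and multiply, keeping only the needed powers.
[t^0] = 0;  [t^1] = 0;  [t^2] = -1/2;  [t^3] = 0;  [t^4] = 7/48.

7*t^4/48 - t^2/2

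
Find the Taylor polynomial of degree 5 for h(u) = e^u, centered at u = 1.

e*(u - 1)^5/120 + e*(u - 1)^4/24 + e*(u - 1)^3/6 + e*(u - 1)^2/2 + e*(u - 1) + e

h(1) = e
h′(1) = e
h′′(1) = e
h′′′(1) = e
h^(4)(1) = e
h^(5)(1) = e
Dividing each by k! gives the coefficients c_0, ..., c_5.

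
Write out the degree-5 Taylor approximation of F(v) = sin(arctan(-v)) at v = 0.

-3*v^5/8 + v^3/2 - v

Substitute the inner expansion into the outer series and collect powers.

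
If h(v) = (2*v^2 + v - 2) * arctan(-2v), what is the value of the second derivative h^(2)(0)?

-4

Multiply each power in the prefactor through the base expansion.
The coefficient of v^2 in the expansion is -2, so h′′(0) = 2! * (-2) = -4.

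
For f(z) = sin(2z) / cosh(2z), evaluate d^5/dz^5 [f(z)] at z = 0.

1152

Divide the numerator series by the denominator series (power-series long division).
The coefficient of z^5 in the expansion is 48/5, so f^(5)(0) = 5! * (48/5) = 1152.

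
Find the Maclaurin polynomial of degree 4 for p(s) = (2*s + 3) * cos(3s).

81*s^4/8 - 9*s^3 - 27*s^2/2 + 2*s + 3

Distribute the polynomial across the series and collect like powers.
p(0) = 3
p′(0) = 2
p′′(0) = -27
p′′′(0) = -54
p^(4)(0) = 243
Dividing each by k! gives the coefficients c_0, ..., c_4.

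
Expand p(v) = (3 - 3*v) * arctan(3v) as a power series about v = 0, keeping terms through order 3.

Shift and add copies of the series according to the polynomial's terms.
p(0) = 0
p′(0) = 9
p′′(0) = -18
p′′′(0) = -162
Dividing each by k! gives the coefficients c_0, ..., c_3.

-27*v^3 - 9*v^2 + 9*v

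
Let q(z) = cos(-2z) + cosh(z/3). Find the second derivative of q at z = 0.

Combine the two series term by term.
The coefficient of z^2 in the expansion is -35/18, so q′′(0) = 2! * (-35/18) = -35/9.

-35/9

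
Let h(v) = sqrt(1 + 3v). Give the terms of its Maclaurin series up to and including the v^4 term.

h(0) = 1
h′(0) = 3/2
h′′(0) = -9/4
h′′′(0) = 81/8
h^(4)(0) = -1215/16
The Taylor polynomial is Σ h^(k)(0)/k! · v^k.

-405*v^4/128 + 27*v^3/16 - 9*v^2/8 + 3*v/2 + 1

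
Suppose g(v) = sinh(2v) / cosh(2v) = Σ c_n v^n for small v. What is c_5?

64/15

Invert the denominator's series and multiply.
g(0) = 0
g′(0) = 2
g′′(0) = 0
g′′′(0) = -16
g^(4)(0) = 0
g^(5)(0) = 512
Dividing each by k! gives the coefficients c_0, ..., c_5.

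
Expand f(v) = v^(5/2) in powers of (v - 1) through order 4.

-5*(v - 1)^4/128 + 5*(v - 1)^3/16 + 15*(v - 1)^2/8 + 5*(v - 1)/2 + 1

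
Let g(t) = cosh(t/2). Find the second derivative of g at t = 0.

1/4

From the series, [t^2] g = 1/8; multiply by 2! = 2 to get 1/4.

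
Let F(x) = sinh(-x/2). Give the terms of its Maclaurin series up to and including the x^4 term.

-x^3/48 - x/2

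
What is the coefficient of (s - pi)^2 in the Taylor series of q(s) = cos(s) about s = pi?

q(pi) = -1
q′(pi) = 0
q′′(pi) = 1
Dividing each by k! gives the coefficients c_0, ..., c_2.

1/2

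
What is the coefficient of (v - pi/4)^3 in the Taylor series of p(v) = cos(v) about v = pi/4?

sqrt(2)/12

Differentiate repeatedly and evaluate at the center.
p(pi/4) = sqrt(2)/2
p′(pi/4) = -sqrt(2)/2
p′′(pi/4) = -sqrt(2)/2
p′′′(pi/4) = sqrt(2)/2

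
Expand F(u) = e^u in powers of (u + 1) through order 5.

Apply the Taylor formula c_k = f^(k)(a)/k!.
F(-1) = e^(-1)
F′(-1) = e^(-1)
F′′(-1) = e^(-1)
F′′′(-1) = e^(-1)
F^(4)(-1) = e^(-1)
F^(5)(-1) = e^(-1)
Then c_k = F^(k)(-1)/k! gives each Taylor coefficient.

(u + 1)^5*e^(-1)/120 + (u + 1)^4*e^(-1)/24 + (u + 1)^3*e^(-1)/6 + (u + 1)^2*e^(-1)/2 + (u + 1)*e^(-1) + e^(-1)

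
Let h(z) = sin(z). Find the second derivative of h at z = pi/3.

The coefficient of (z - pi/3)^2 in the expansion is -sqrt(3)/4, so h′′(pi/3) = 2! * (-sqrt(3)/4) = -sqrt(3)/2.

-sqrt(3)/2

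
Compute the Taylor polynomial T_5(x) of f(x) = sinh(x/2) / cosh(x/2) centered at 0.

Divide the numerator series by the denominator series (power-series long division).
[x^0] = 0;  [x^1] = 1/2;  [x^2] = 0;  [x^3] = -1/24;  [x^4] = 0;  [x^5] = 1/240.

x^5/240 - x^3/24 + x/2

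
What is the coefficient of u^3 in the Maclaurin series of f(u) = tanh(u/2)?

-1/24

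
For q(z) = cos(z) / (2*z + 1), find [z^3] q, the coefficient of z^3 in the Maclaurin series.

Multiply the numerator's expansion by the denominator's geometric series.
q(0) = 1
q′(0) = -2
q′′(0) = 7
q′′′(0) = -42
So c_3 = q′′′(0)/3! = -7.

-7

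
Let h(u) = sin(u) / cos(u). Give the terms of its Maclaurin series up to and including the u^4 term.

u^3/3 + u

Write the quotient as an unknown series and match coefficients against numerator = denominator · series.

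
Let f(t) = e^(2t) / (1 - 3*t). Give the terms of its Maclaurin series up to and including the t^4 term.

473*t^4/3 + 157*t^3/3 + 17*t^2 + 5*t + 1

Use 1/(1 - r) = Σ r^k on the denominator, then take the Cauchy product.
[t^0] = 1;  [t^1] = 5;  [t^2] = 17;  [t^3] = 157/3;  [t^4] = 473/3.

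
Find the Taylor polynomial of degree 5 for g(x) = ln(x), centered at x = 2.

(x - 2)^5/160 - (x - 2)^4/64 + (x - 2)^3/24 - (x - 2)^2/8 + (x - 2)/2 + ln(2)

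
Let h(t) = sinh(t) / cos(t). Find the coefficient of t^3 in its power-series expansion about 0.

2/3

Divide the numerator series by the denominator series (power-series long division).
h(0) = 0
h′(0) = 1
h′′(0) = 0
h′′′(0) = 4
So c_3 = h′′′(0)/3! = 2/3.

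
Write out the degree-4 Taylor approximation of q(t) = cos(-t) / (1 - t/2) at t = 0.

-t^4/48 - t^3/8 - t^2/4 + t/2 + 1

Take the Cauchy product of the two expansions.
q(0) = 1
q′(0) = 1/2
q′′(0) = -1/2
q′′′(0) = -3/4
q^(4)(0) = -1/2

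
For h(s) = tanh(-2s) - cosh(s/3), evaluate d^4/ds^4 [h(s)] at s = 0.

-1/81

Add the two expansions coefficient-wise.
From the series, [s^4] h = -1/1944; multiply by 4! = 24 to get -1/81.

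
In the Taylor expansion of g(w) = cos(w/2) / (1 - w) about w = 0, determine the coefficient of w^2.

7/8

Multiply the two series term by term and collect like powers.
g(0) = 1
g′(0) = 1
g′′(0) = 7/4
Then c_k = g^(k)(0)/k! gives each Taylor coefficient.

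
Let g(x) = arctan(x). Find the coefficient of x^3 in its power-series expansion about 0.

-1/3

Use the known series and substitute for the argument.
g(0) = 0
g′(0) = 1
g′′(0) = 0
g′′′(0) = -2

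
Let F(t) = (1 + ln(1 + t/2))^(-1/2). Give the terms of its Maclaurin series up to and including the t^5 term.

Compose series: expand the inner function first, then feed it into the outer expansion.
F(0) = 1
F′(0) = -1/4
F′′(0) = 5/16
F′′′(0) = -41/64
F^(4)(0) = 465/256
F^(5)(0) = -6729/1024

-2243*t^5/40960 + 155*t^4/2048 - 41*t^3/384 + 5*t^2/32 - t/4 + 1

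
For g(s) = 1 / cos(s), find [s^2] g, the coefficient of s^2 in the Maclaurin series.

1/2

Write the quotient as an unknown series and match coefficients against numerator = denominator · series.
[s^0] = 1;  [s^1] = 0;  [s^2] = 1/2.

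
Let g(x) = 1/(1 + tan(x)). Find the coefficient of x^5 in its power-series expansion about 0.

Substitute the inner expansion into the outer series and collect powers.
g(0) = 1
g′(0) = -1
g′′(0) = 2
g′′′(0) = -8
g^(4)(0) = 40
g^(5)(0) = -256

-32/15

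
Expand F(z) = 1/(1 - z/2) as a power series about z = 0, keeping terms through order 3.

z^3/8 + z^2/4 + z/2 + 1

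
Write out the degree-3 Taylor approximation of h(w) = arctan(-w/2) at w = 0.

w^3/24 - w/2

[w^0] = 0;  [w^1] = -1/2;  [w^2] = 0;  [w^3] = 1/24.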